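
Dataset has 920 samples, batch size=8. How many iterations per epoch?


Iterations per epoch = dataset_size / batch_size
= 920 / 8
= 115

115


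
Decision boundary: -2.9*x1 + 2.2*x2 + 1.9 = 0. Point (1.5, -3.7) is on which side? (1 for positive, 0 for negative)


Compute -2.9 * 1.5 + 2.2 * -3.7 + 1.9
= -4.35 + -8.14 + 1.9
= -10.59
Since -10.59 < 0, the point is on the negative side.

0


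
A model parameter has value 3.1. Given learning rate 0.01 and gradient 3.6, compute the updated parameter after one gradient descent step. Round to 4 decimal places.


w_new = w_old - lr * gradient
= 3.1 - 0.01 * 3.6
= 3.1 - (0.036)
= 3.0640

3.0640


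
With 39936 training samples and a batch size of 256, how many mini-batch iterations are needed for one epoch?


Iterations per epoch = dataset_size / batch_size
= 39936 / 256
= 156

156


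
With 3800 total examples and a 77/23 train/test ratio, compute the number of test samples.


Train samples = 3800 * 77% = 2926
Test samples = 3800 - 2926
= 874

874


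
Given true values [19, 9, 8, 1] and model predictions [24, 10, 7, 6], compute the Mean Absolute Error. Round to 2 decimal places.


Absolute errors: [5, 1, 1, 5]
Sum of absolute errors = 12
MAE = 12 / 4 = 3.00

3.00


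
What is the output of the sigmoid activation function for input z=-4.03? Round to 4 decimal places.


sigmoid(z) = 1 / (1 + exp(-z))
exp(-(-4.03)) = exp(4.03) = 56.2609
1 + 56.2609 = 57.2609
1 / 57.2609 = 0.0175

0.0175


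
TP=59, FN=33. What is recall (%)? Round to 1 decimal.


Recall = TP / (TP + FN) * 100
= 59 / (59 + 33)
= 59 / 92
= 0.6413
= 64.1%

64.1


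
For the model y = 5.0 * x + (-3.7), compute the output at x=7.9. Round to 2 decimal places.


y = 5.0 * 7.9 + (-3.7)
= 39.5 + (-3.7)
= 35.80

35.80


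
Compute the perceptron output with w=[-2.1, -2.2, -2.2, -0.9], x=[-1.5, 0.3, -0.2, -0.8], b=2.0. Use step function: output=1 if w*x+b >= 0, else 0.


z = w . x + b
= -2.1*-1.5 + -2.2*0.3 + -2.2*-0.2 + -0.9*-0.8 + 2.0
= 3.15 + -0.66 + 0.44 + 0.72 + 2.0
= 3.65 + 2.0
= 5.65
Since z = 5.65 >= 0, output = 1

1


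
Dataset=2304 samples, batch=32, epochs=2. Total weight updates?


Iterations per epoch = 2304 / 32 = 72
Total updates = iterations_per_epoch * epochs
= 72 * 2
= 144

144


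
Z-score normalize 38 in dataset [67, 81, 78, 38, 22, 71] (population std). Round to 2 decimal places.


Mean = (67 + 81 + 78 + 38 + 22 + 71) / 6 = 59.5
Variance = sum((x_i - mean)^2) / n = 476.9167
Std = sqrt(476.9167) = 21.8384
Z = (x - mean) / std
= (38 - 59.5) / 21.8384
= -21.5 / 21.8384
= -0.98

-0.98


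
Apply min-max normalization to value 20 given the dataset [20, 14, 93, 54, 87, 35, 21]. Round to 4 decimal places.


Min = 14, Max = 93
Range = 93 - 14 = 79
Scaled = (x - min) / (max - min)
= (20 - 14) / 79
= 6 / 79
= 0.0759

0.0759


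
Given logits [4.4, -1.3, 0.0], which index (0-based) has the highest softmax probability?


Softmax is a monotonic transformation, so it preserves the argmax.
We need to find the index of the maximum logit.
Index 0: 4.4
Index 1: -1.3
Index 2: 0.0
Maximum logit = 4.4 at index 0

0


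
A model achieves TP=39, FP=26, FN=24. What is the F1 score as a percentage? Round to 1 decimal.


Precision = TP / (TP + FP) = 39 / 65 = 0.6
Recall = TP / (TP + FN) = 39 / 63 = 0.619
F1 = 2 * P * R / (P + R)
= 2 * 0.6 * 0.619 / (0.6 + 0.619)
= 0.7429 / 1.219
= 0.6094
As percentage: 60.9%

60.9


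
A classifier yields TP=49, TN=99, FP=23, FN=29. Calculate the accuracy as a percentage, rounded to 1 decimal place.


Accuracy = (TP + TN) / (TP + TN + FP + FN) * 100
= (49 + 99) / (49 + 99 + 23 + 29)
= 148 / 200
= 0.74
= 74.0%

74.0


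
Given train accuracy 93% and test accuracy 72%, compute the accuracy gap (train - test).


Gap = train_accuracy - test_accuracy
= 93 - 72
= 21%
This large gap strongly indicates overfitting.

21


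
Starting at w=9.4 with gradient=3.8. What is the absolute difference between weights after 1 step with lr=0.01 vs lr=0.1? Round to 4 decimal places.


With lr=0.01: w_new = 9.4 - 0.01 * 3.8 = 9.362
With lr=0.1: w_new = 9.4 - 0.1 * 3.8 = 9.02
Absolute difference = |9.362 - 9.02|
= 0.3420

0.3420


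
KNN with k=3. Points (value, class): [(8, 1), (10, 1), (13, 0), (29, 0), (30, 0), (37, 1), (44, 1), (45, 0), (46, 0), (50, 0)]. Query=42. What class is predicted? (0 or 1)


Distances from query 42:
Point 44 (class 1): distance = 2
Point 45 (class 0): distance = 3
Point 46 (class 0): distance = 4
K=3 nearest neighbors: classes = [1, 0, 0]
Votes for class 1: 1 / 3
Majority vote => class 0

0


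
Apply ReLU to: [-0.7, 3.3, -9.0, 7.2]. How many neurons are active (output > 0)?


ReLU(x) = max(0, x) for each element:
ReLU(-0.7) = 0
ReLU(3.3) = 3.3
ReLU(-9.0) = 0
ReLU(7.2) = 7.2
Active neurons (>0): 2

2


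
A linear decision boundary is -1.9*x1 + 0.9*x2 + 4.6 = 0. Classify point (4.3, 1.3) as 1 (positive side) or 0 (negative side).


Compute -1.9 * 4.3 + 0.9 * 1.3 + 4.6
= -8.17 + 1.17 + 4.6
= -2.4
Since -2.4 < 0, the point is on the negative side.

0


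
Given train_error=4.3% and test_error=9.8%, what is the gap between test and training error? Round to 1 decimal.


Generalization gap = test_error - train_error
= 9.8 - 4.3
= 5.5%
A moderate gap.

5.5


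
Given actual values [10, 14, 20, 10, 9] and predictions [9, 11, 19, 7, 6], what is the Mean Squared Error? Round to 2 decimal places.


Differences: [1, 3, 1, 3, 3]
Squared errors: [1, 9, 1, 9, 9]
Sum of squared errors = 29
MSE = 29 / 5 = 5.80

5.80


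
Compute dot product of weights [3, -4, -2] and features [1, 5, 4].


Element-wise products:
3 * 1 = 3
-4 * 5 = -20
-2 * 4 = -8
Sum = 3 + -20 + -8
= -25

-25


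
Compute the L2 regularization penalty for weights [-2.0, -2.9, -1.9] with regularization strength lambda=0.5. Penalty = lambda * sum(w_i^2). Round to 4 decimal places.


Squaring each weight:
(-2.0)^2 = 4.0
(-2.9)^2 = 8.41
(-1.9)^2 = 3.61
Sum of squares = 16.02
Penalty = 0.5 * 16.02 = 8.0100

8.0100


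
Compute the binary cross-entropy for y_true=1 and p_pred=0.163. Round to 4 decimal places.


For y=1: Loss = -log(p)
= -log(0.163)
= -(-1.814)
= 1.8140

1.8140


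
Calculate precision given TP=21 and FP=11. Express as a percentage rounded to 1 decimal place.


Precision = TP / (TP + FP) * 100
= 21 / (21 + 11)
= 21 / 32
= 0.6562
= 65.6%

65.6


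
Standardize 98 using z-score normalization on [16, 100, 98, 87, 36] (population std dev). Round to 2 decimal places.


Mean = (16 + 100 + 98 + 87 + 36) / 5 = 67.4
Variance = sum((x_i - mean)^2) / n = 1202.24
Std = sqrt(1202.24) = 34.6733
Z = (x - mean) / std
= (98 - 67.4) / 34.6733
= 30.6 / 34.6733
= 0.88

0.88


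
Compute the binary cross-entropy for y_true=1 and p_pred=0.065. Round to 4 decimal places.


For y=1: Loss = -log(p)
= -log(0.065)
= -(-2.7334)
= 2.7334

2.7334


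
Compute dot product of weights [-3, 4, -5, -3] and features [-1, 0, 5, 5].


Element-wise products:
-3 * -1 = 3
4 * 0 = 0
-5 * 5 = -25
-3 * 5 = -15
Sum = 3 + 0 + -25 + -15
= -37

-37


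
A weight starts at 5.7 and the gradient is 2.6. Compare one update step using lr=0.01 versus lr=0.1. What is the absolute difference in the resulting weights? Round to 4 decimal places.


With lr=0.01: w_new = 5.7 - 0.01 * 2.6 = 5.674
With lr=0.1: w_new = 5.7 - 0.1 * 2.6 = 5.44
Absolute difference = |5.674 - 5.44|
= 0.2340

0.2340


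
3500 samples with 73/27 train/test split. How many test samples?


Train samples = 3500 * 73% = 2555
Test samples = 3500 - 2555
= 945

945


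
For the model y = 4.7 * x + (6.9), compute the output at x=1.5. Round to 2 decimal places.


y = 4.7 * 1.5 + (6.9)
= 7.05 + (6.9)
= 13.95

13.95


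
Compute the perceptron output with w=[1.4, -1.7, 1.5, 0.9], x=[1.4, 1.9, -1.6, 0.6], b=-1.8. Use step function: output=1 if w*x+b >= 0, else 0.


z = w . x + b
= 1.4*1.4 + -1.7*1.9 + 1.5*-1.6 + 0.9*0.6 + -1.8
= 1.96 + -3.23 + -2.4 + 0.54 + -1.8
= -3.13 + -1.8
= -4.93
Since z = -4.93 < 0, output = 0

0


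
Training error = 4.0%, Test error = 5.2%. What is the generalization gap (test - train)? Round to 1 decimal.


Generalization gap = test_error - train_error
= 5.2 - 4.0
= 1.2%
A small gap suggests good generalization.

1.2


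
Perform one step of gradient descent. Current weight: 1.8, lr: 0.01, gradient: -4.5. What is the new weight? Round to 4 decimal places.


w_new = w_old - lr * gradient
= 1.8 - 0.01 * -4.5
= 1.8 - (-0.045)
= 1.8450

1.8450


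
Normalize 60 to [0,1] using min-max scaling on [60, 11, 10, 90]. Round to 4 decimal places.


Min = 10, Max = 90
Range = 90 - 10 = 80
Scaled = (x - min) / (max - min)
= (60 - 10) / 80
= 50 / 80
= 0.6250

0.6250


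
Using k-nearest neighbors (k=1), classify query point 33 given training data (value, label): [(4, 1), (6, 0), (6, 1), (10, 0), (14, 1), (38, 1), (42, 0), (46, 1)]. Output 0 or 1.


Distances from query 33:
Point 38 (class 1): distance = 5
K=1 nearest neighbors: classes = [1]
Votes for class 1: 1 / 1
Majority vote => class 1

1


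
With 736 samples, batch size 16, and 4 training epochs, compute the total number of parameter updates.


Iterations per epoch = 736 / 16 = 46
Total updates = iterations_per_epoch * epochs
= 46 * 4
= 184

184


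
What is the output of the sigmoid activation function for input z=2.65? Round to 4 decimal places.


sigmoid(z) = 1 / (1 + exp(-z))
exp(-(2.65)) = exp(-2.65) = 0.0707
1 + 0.0707 = 1.0707
1 / 1.0707 = 0.9340

0.9340


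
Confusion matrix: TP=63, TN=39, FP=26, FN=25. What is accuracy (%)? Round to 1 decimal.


Accuracy = (TP + TN) / (TP + TN + FP + FN) * 100
= (63 + 39) / (63 + 39 + 26 + 25)
= 102 / 153
= 0.6667
= 66.7%

66.7


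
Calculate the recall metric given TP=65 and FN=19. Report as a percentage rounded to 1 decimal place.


Recall = TP / (TP + FN) * 100
= 65 / (65 + 19)
= 65 / 84
= 0.7738
= 77.4%

77.4


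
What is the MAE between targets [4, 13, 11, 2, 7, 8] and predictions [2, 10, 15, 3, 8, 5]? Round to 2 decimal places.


Absolute errors: [2, 3, 4, 1, 1, 3]
Sum of absolute errors = 14
MAE = 14 / 6 = 2.33

2.33


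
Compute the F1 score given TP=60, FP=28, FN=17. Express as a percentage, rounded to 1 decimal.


Precision = TP / (TP + FP) = 60 / 88 = 0.6818
Recall = TP / (TP + FN) = 60 / 77 = 0.7792
F1 = 2 * P * R / (P + R)
= 2 * 0.6818 * 0.7792 / (0.6818 + 0.7792)
= 1.0626 / 1.461
= 0.7273
As percentage: 72.7%

72.7


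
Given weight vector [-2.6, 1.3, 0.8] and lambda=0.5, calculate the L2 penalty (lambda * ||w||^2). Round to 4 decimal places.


Squaring each weight:
(-2.6)^2 = 6.76
1.3^2 = 1.69
0.8^2 = 0.64
Sum of squares = 9.09
Penalty = 0.5 * 9.09 = 4.5450

4.5450


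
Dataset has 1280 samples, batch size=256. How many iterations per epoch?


Iterations per epoch = dataset_size / batch_size
= 1280 / 256
= 5

5


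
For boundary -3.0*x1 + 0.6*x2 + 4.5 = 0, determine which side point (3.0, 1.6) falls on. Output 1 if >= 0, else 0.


Compute -3.0 * 3.0 + 0.6 * 1.6 + 4.5
= -9.0 + 0.96 + 4.5
= -3.54
Since -3.54 < 0, the point is on the negative side.

0


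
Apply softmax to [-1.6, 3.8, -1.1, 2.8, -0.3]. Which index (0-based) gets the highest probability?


Softmax is a monotonic transformation, so it preserves the argmax.
We need to find the index of the maximum logit.
Index 0: -1.6
Index 1: 3.8
Index 2: -1.1
Index 3: 2.8
Index 4: -0.3
Maximum logit = 3.8 at index 1

1


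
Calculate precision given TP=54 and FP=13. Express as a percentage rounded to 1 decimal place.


Precision = TP / (TP + FP) * 100
= 54 / (54 + 13)
= 54 / 67
= 0.806
= 80.6%

80.6


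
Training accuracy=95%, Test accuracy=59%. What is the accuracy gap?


Gap = train_accuracy - test_accuracy
= 95 - 59
= 36%
This large gap strongly indicates overfitting.

36


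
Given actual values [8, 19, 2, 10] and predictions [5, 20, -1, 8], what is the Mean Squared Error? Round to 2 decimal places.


Differences: [3, -1, 3, 2]
Squared errors: [9, 1, 9, 4]
Sum of squared errors = 23
MSE = 23 / 4 = 5.75

5.75


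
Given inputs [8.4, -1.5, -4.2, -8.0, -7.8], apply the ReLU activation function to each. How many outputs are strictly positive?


ReLU(x) = max(0, x) for each element:
ReLU(8.4) = 8.4
ReLU(-1.5) = 0
ReLU(-4.2) = 0
ReLU(-8.0) = 0
ReLU(-7.8) = 0
Active neurons (>0): 1

1


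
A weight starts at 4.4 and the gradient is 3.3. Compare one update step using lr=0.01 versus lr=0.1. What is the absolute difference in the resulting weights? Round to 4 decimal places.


With lr=0.01: w_new = 4.4 - 0.01 * 3.3 = 4.367
With lr=0.1: w_new = 4.4 - 0.1 * 3.3 = 4.07
Absolute difference = |4.367 - 4.07|
= 0.2970

0.2970


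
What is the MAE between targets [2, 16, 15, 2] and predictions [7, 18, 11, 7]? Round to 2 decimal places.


Absolute errors: [5, 2, 4, 5]
Sum of absolute errors = 16
MAE = 16 / 4 = 4.00

4.00


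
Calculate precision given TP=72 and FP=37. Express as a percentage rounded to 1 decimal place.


Precision = TP / (TP + FP) * 100
= 72 / (72 + 37)
= 72 / 109
= 0.6606
= 66.1%

66.1


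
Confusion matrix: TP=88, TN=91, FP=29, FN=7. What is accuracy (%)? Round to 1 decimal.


Accuracy = (TP + TN) / (TP + TN + FP + FN) * 100
= (88 + 91) / (88 + 91 + 29 + 7)
= 179 / 215
= 0.8326
= 83.3%

83.3


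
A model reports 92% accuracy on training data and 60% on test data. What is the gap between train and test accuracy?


Gap = train_accuracy - test_accuracy
= 92 - 60
= 32%
This large gap strongly indicates overfitting.

32


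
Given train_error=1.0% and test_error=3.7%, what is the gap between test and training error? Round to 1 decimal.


Generalization gap = test_error - train_error
= 3.7 - 1.0
= 2.7%
A moderate gap.

2.7


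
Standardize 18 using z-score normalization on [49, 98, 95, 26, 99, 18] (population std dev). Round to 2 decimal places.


Mean = (49 + 98 + 95 + 26 + 99 + 18) / 6 = 64.1667
Variance = sum((x_i - mean)^2) / n = 1187.8056
Std = sqrt(1187.8056) = 34.4646
Z = (x - mean) / std
= (18 - 64.1667) / 34.4646
= -46.1667 / 34.4646
= -1.34

-1.34


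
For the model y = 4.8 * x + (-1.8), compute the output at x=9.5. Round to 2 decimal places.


y = 4.8 * 9.5 + (-1.8)
= 45.6 + (-1.8)
= 43.80

43.80


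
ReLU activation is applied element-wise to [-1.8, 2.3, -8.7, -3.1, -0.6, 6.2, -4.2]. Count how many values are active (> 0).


ReLU(x) = max(0, x) for each element:
ReLU(-1.8) = 0
ReLU(2.3) = 2.3
ReLU(-8.7) = 0
ReLU(-3.1) = 0
ReLU(-0.6) = 0
ReLU(6.2) = 6.2
ReLU(-4.2) = 0
Active neurons (>0): 2

2


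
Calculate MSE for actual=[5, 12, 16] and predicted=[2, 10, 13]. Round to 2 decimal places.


Differences: [3, 2, 3]
Squared errors: [9, 4, 9]
Sum of squared errors = 22
MSE = 22 / 3 = 7.33

7.33


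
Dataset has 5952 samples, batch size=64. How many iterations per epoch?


Iterations per epoch = dataset_size / batch_size
= 5952 / 64
= 93

93


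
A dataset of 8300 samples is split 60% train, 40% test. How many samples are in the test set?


Train samples = 8300 * 60% = 4980
Test samples = 8300 - 4980
= 3320

3320


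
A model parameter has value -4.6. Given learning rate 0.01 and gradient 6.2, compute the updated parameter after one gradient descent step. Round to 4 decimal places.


w_new = w_old - lr * gradient
= -4.6 - 0.01 * 6.2
= -4.6 - (0.062)
= -4.6620

-4.6620


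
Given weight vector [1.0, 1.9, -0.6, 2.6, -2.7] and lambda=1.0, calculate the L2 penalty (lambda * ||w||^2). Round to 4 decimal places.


Squaring each weight:
1.0^2 = 1.0
1.9^2 = 3.61
(-0.6)^2 = 0.36
2.6^2 = 6.76
(-2.7)^2 = 7.29
Sum of squares = 19.02
Penalty = 1.0 * 19.02 = 19.0200

19.0200


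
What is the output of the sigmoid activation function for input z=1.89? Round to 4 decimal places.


sigmoid(z) = 1 / (1 + exp(-z))
exp(-(1.89)) = exp(-1.89) = 0.1511
1 + 0.1511 = 1.1511
1 / 1.1511 = 0.8688

0.8688


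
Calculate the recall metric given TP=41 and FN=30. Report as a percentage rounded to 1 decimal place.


Recall = TP / (TP + FN) * 100
= 41 / (41 + 30)
= 41 / 71
= 0.5775
= 57.7%

57.7


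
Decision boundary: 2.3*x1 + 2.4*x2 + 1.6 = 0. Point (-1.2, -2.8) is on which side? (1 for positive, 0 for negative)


Compute 2.3 * -1.2 + 2.4 * -2.8 + 1.6
= -2.76 + -6.72 + 1.6
= -7.88
Since -7.88 < 0, the point is on the negative side.

0


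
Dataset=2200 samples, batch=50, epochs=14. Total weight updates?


Iterations per epoch = 2200 / 50 = 44
Total updates = iterations_per_epoch * epochs
= 44 * 14
= 616

616


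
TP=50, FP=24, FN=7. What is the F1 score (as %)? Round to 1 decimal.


Precision = TP / (TP + FP) = 50 / 74 = 0.6757
Recall = TP / (TP + FN) = 50 / 57 = 0.8772
F1 = 2 * P * R / (P + R)
= 2 * 0.6757 * 0.8772 / (0.6757 + 0.8772)
= 1.1854 / 1.5529
= 0.7634
As percentage: 76.3%

76.3


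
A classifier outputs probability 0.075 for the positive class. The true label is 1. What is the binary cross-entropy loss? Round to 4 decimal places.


For y=1: Loss = -log(p)
= -log(0.075)
= -(-2.5903)
= 2.5903

2.5903


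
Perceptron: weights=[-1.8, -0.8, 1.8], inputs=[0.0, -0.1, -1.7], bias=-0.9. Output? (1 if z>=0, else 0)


z = w . x + b
= -1.8*0.0 + -0.8*-0.1 + 1.8*-1.7 + -0.9
= -0.0 + 0.08 + -3.06 + -0.9
= -2.98 + -0.9
= -3.88
Since z = -3.88 < 0, output = 0

0


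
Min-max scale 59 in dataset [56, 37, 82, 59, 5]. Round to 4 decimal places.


Min = 5, Max = 82
Range = 82 - 5 = 77
Scaled = (x - min) / (max - min)
= (59 - 5) / 77
= 54 / 77
= 0.7013

0.7013


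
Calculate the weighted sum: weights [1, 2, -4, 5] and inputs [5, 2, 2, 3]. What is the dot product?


Element-wise products:
1 * 5 = 5
2 * 2 = 4
-4 * 2 = -8
5 * 3 = 15
Sum = 5 + 4 + -8 + 15
= 16

16


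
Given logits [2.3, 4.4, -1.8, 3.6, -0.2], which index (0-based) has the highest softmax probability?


Softmax is a monotonic transformation, so it preserves the argmax.
We need to find the index of the maximum logit.
Index 0: 2.3
Index 1: 4.4
Index 2: -1.8
Index 3: 3.6
Index 4: -0.2
Maximum logit = 4.4 at index 1

1


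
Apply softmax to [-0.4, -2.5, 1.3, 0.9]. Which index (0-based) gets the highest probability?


Softmax is a monotonic transformation, so it preserves the argmax.
We need to find the index of the maximum logit.
Index 0: -0.4
Index 1: -2.5
Index 2: 1.3
Index 3: 0.9
Maximum logit = 1.3 at index 2

2


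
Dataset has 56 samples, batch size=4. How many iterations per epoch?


Iterations per epoch = dataset_size / batch_size
= 56 / 4
= 14

14


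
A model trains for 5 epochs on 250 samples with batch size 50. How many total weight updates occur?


Iterations per epoch = 250 / 50 = 5
Total updates = iterations_per_epoch * epochs
= 5 * 5
= 25

25


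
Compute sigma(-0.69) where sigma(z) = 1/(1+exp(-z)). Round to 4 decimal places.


sigmoid(z) = 1 / (1 + exp(-z))
exp(-(-0.69)) = exp(0.69) = 1.9937
1 + 1.9937 = 2.9937
1 / 2.9937 = 0.3340

0.3340


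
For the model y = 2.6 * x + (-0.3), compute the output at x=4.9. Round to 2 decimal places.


y = 2.6 * 4.9 + (-0.3)
= 12.74 + (-0.3)
= 12.44

12.44


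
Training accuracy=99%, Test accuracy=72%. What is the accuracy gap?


Gap = train_accuracy - test_accuracy
= 99 - 72
= 27%
This large gap strongly indicates overfitting.

27


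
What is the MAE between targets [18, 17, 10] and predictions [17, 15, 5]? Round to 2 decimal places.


Absolute errors: [1, 2, 5]
Sum of absolute errors = 8
MAE = 8 / 3 = 2.67

2.67


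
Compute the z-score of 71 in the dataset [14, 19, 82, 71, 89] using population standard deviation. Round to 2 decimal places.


Mean = (14 + 19 + 82 + 71 + 89) / 5 = 55.0
Variance = sum((x_i - mean)^2) / n = 1023.6
Std = sqrt(1023.6) = 31.9937
Z = (x - mean) / std
= (71 - 55.0) / 31.9937
= 16.0 / 31.9937
= 0.50

0.50


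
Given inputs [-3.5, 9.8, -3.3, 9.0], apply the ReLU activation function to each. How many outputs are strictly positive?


ReLU(x) = max(0, x) for each element:
ReLU(-3.5) = 0
ReLU(9.8) = 9.8
ReLU(-3.3) = 0
ReLU(9.0) = 9.0
Active neurons (>0): 2

2


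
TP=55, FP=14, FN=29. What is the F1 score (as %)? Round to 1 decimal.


Precision = TP / (TP + FP) = 55 / 69 = 0.7971
Recall = TP / (TP + FN) = 55 / 84 = 0.6548
F1 = 2 * P * R / (P + R)
= 2 * 0.7971 * 0.6548 / (0.7971 + 0.6548)
= 1.0438 / 1.4519
= 0.719
As percentage: 71.9%

71.9


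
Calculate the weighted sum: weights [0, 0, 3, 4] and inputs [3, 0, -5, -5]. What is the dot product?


Element-wise products:
0 * 3 = 0
0 * 0 = 0
3 * -5 = -15
4 * -5 = -20
Sum = 0 + 0 + -15 + -20
= -35

-35


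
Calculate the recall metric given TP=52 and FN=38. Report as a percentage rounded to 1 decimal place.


Recall = TP / (TP + FN) * 100
= 52 / (52 + 38)
= 52 / 90
= 0.5778
= 57.8%

57.8


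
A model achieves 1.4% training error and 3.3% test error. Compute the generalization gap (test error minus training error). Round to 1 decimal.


Generalization gap = test_error - train_error
= 3.3 - 1.4
= 1.9%
A small gap suggests good generalization.

1.9


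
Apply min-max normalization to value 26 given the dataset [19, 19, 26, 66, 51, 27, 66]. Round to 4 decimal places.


Min = 19, Max = 66
Range = 66 - 19 = 47
Scaled = (x - min) / (max - min)
= (26 - 19) / 47
= 7 / 47
= 0.1489

0.1489


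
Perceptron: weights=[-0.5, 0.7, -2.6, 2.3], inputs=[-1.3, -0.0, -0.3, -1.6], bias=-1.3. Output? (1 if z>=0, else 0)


z = w . x + b
= -0.5*-1.3 + 0.7*-0.0 + -2.6*-0.3 + 2.3*-1.6 + -1.3
= 0.65 + -0.0 + 0.78 + -3.68 + -1.3
= -2.25 + -1.3
= -3.55
Since z = -3.55 < 0, output = 0

0


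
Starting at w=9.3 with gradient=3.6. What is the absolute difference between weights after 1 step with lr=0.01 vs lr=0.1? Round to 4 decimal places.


With lr=0.01: w_new = 9.3 - 0.01 * 3.6 = 9.264
With lr=0.1: w_new = 9.3 - 0.1 * 3.6 = 8.94
Absolute difference = |9.264 - 8.94|
= 0.3240

0.3240


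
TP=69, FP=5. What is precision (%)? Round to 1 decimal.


Precision = TP / (TP + FP) * 100
= 69 / (69 + 5)
= 69 / 74
= 0.9324
= 93.2%

93.2


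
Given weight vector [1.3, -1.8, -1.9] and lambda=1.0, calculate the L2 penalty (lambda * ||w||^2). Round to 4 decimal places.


Squaring each weight:
1.3^2 = 1.69
(-1.8)^2 = 3.24
(-1.9)^2 = 3.61
Sum of squares = 8.54
Penalty = 1.0 * 8.54 = 8.5400

8.5400


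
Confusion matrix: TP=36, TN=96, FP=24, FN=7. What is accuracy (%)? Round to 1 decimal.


Accuracy = (TP + TN) / (TP + TN + FP + FN) * 100
= (36 + 96) / (36 + 96 + 24 + 7)
= 132 / 163
= 0.8098
= 81.0%

81.0


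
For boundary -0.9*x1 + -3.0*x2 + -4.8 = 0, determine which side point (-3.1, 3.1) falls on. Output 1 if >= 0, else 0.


Compute -0.9 * -3.1 + -3.0 * 3.1 + -4.8
= 2.79 + -9.3 + -4.8
= -11.31
Since -11.31 < 0, the point is on the negative side.

0


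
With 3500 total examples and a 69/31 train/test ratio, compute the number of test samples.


Train samples = 3500 * 69% = 2415
Test samples = 3500 - 2415
= 1085

1085


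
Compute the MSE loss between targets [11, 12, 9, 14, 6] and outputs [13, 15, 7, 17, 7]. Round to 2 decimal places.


Differences: [-2, -3, 2, -3, -1]
Squared errors: [4, 9, 4, 9, 1]
Sum of squared errors = 27
MSE = 27 / 5 = 5.40

5.40


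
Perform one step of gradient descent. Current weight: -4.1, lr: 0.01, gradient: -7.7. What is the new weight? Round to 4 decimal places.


w_new = w_old - lr * gradient
= -4.1 - 0.01 * -7.7
= -4.1 - (-0.077)
= -4.0230

-4.0230


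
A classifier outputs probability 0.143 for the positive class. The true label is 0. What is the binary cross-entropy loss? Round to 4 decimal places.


For y=0: Loss = -log(1-p)
= -log(1 - 0.143)
= -log(0.857)
= -(-0.1543)
= 0.1543

0.1543


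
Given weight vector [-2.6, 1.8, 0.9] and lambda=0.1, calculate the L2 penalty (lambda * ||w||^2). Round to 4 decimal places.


Squaring each weight:
(-2.6)^2 = 6.76
1.8^2 = 3.24
0.9^2 = 0.81
Sum of squares = 10.81
Penalty = 0.1 * 10.81 = 1.0810

1.0810


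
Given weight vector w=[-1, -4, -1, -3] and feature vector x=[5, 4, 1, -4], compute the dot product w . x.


Element-wise products:
-1 * 5 = -5
-4 * 4 = -16
-1 * 1 = -1
-3 * -4 = 12
Sum = -5 + -16 + -1 + 12
= -10

-10


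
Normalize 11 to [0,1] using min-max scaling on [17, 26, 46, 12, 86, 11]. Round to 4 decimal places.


Min = 11, Max = 86
Range = 86 - 11 = 75
Scaled = (x - min) / (max - min)
= (11 - 11) / 75
= 0 / 75
= 0.0000

0.0000


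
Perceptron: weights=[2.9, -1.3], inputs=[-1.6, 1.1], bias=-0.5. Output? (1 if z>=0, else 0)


z = w . x + b
= 2.9*-1.6 + -1.3*1.1 + -0.5
= -4.64 + -1.43 + -0.5
= -6.07 + -0.5
= -6.57
Since z = -6.57 < 0, output = 0

0


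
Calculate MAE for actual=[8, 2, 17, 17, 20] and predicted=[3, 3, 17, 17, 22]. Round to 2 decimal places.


Absolute errors: [5, 1, 0, 0, 2]
Sum of absolute errors = 8
MAE = 8 / 5 = 1.60

1.60


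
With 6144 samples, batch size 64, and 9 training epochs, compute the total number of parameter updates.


Iterations per epoch = 6144 / 64 = 96
Total updates = iterations_per_epoch * epochs
= 96 * 9
= 864

864


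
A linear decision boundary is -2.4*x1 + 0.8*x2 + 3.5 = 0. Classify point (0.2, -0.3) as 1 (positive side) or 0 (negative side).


Compute -2.4 * 0.2 + 0.8 * -0.3 + 3.5
= -0.48 + -0.24 + 3.5
= 2.78
Since 2.78 >= 0, the point is on the positive side.

1


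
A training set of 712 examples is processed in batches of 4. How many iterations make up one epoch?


Iterations per epoch = dataset_size / batch_size
= 712 / 4
= 178

178


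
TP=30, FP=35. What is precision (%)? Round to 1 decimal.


Precision = TP / (TP + FP) * 100
= 30 / (30 + 35)
= 30 / 65
= 0.4615
= 46.2%

46.2


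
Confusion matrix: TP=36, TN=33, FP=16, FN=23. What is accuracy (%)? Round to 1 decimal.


Accuracy = (TP + TN) / (TP + TN + FP + FN) * 100
= (36 + 33) / (36 + 33 + 16 + 23)
= 69 / 108
= 0.6389
= 63.9%

63.9


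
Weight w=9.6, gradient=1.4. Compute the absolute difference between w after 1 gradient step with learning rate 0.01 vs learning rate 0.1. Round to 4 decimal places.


With lr=0.01: w_new = 9.6 - 0.01 * 1.4 = 9.586
With lr=0.1: w_new = 9.6 - 0.1 * 1.4 = 9.46
Absolute difference = |9.586 - 9.46|
= 0.1260

0.1260


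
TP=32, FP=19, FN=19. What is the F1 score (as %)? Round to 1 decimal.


Precision = TP / (TP + FP) = 32 / 51 = 0.6275
Recall = TP / (TP + FN) = 32 / 51 = 0.6275
F1 = 2 * P * R / (P + R)
= 2 * 0.6275 * 0.6275 / (0.6275 + 0.6275)
= 0.7874 / 1.2549
= 0.6275
As percentage: 62.7%

62.7


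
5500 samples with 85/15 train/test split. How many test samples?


Train samples = 5500 * 85% = 4675
Test samples = 5500 - 4675
= 825

825


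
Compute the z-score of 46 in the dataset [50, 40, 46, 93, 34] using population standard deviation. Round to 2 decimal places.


Mean = (50 + 40 + 46 + 93 + 34) / 5 = 52.6
Variance = sum((x_i - mean)^2) / n = 437.44
Std = sqrt(437.44) = 20.9151
Z = (x - mean) / std
= (46 - 52.6) / 20.9151
= -6.6 / 20.9151
= -0.32

-0.32


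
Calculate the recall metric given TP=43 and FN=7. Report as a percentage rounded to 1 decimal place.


Recall = TP / (TP + FN) * 100
= 43 / (43 + 7)
= 43 / 50
= 0.86
= 86.0%

86.0


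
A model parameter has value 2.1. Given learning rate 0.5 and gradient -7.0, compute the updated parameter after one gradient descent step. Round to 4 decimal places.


w_new = w_old - lr * gradient
= 2.1 - 0.5 * -7.0
= 2.1 - (-3.5)
= 5.6000

5.6000


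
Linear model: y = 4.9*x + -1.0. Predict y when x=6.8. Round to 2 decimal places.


y = 4.9 * 6.8 + (-1.0)
= 33.32 + (-1.0)
= 32.32

32.32


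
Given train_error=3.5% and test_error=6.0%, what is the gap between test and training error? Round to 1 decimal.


Generalization gap = test_error - train_error
= 6.0 - 3.5
= 2.5%
A moderate gap.

2.5


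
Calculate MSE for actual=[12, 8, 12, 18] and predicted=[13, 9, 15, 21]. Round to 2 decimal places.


Differences: [-1, -1, -3, -3]
Squared errors: [1, 1, 9, 9]
Sum of squared errors = 20
MSE = 20 / 4 = 5.00

5.00


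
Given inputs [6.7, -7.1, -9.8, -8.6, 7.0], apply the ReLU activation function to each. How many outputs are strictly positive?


ReLU(x) = max(0, x) for each element:
ReLU(6.7) = 6.7
ReLU(-7.1) = 0
ReLU(-9.8) = 0
ReLU(-8.6) = 0
ReLU(7.0) = 7.0
Active neurons (>0): 2

2


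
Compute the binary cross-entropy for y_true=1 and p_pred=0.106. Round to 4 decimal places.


For y=1: Loss = -log(p)
= -log(0.106)
= -(-2.2443)
= 2.2443

2.2443


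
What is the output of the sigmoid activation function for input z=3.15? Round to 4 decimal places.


sigmoid(z) = 1 / (1 + exp(-z))
exp(-(3.15)) = exp(-3.15) = 0.0429
1 + 0.0429 = 1.0429
1 / 1.0429 = 0.9589

0.9589


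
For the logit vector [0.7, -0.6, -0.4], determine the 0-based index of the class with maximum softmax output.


Softmax is a monotonic transformation, so it preserves the argmax.
We need to find the index of the maximum logit.
Index 0: 0.7
Index 1: -0.6
Index 2: -0.4
Maximum logit = 0.7 at index 0

0


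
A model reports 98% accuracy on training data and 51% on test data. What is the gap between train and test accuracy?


Gap = train_accuracy - test_accuracy
= 98 - 51
= 47%
This large gap strongly indicates overfitting.

47


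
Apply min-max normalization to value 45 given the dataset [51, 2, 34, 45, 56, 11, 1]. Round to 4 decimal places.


Min = 1, Max = 56
Range = 56 - 1 = 55
Scaled = (x - min) / (max - min)
= (45 - 1) / 55
= 44 / 55
= 0.8000

0.8000


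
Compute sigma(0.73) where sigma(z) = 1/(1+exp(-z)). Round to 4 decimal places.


sigmoid(z) = 1 / (1 + exp(-z))
exp(-(0.73)) = exp(-0.73) = 0.4819
1 + 0.4819 = 1.4819
1 / 1.4819 = 0.6748

0.6748


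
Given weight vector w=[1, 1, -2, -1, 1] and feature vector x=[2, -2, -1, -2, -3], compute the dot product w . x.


Element-wise products:
1 * 2 = 2
1 * -2 = -2
-2 * -1 = 2
-1 * -2 = 2
1 * -3 = -3
Sum = 2 + -2 + 2 + 2 + -3
= 1

1


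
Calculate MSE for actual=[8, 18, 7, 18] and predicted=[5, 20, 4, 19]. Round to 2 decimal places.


Differences: [3, -2, 3, -1]
Squared errors: [9, 4, 9, 1]
Sum of squared errors = 23
MSE = 23 / 4 = 5.75

5.75


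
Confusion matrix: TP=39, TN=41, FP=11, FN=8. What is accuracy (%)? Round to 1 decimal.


Accuracy = (TP + TN) / (TP + TN + FP + FN) * 100
= (39 + 41) / (39 + 41 + 11 + 8)
= 80 / 99
= 0.8081
= 80.8%

80.8


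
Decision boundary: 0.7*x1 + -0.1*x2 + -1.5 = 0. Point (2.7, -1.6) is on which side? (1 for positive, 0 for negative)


Compute 0.7 * 2.7 + -0.1 * -1.6 + -1.5
= 1.89 + 0.16 + -1.5
= 0.55
Since 0.55 >= 0, the point is on the positive side.

1


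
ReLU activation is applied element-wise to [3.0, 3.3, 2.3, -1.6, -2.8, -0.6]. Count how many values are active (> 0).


ReLU(x) = max(0, x) for each element:
ReLU(3.0) = 3.0
ReLU(3.3) = 3.3
ReLU(2.3) = 2.3
ReLU(-1.6) = 0
ReLU(-2.8) = 0
ReLU(-0.6) = 0
Active neurons (>0): 3

3


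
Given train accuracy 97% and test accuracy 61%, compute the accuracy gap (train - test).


Gap = train_accuracy - test_accuracy
= 97 - 61
= 36%
This large gap strongly indicates overfitting.

36


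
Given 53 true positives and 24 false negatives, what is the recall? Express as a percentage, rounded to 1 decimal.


Recall = TP / (TP + FN) * 100
= 53 / (53 + 24)
= 53 / 77
= 0.6883
= 68.8%

68.8


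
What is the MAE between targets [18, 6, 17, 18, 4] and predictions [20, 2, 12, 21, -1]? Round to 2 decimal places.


Absolute errors: [2, 4, 5, 3, 5]
Sum of absolute errors = 19
MAE = 19 / 5 = 3.80

3.80


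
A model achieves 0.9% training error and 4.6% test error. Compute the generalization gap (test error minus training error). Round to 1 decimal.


Generalization gap = test_error - train_error
= 4.6 - 0.9
= 3.7%
A moderate gap.

3.7


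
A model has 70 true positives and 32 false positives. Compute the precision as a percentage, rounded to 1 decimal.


Precision = TP / (TP + FP) * 100
= 70 / (70 + 32)
= 70 / 102
= 0.6863
= 68.6%

68.6


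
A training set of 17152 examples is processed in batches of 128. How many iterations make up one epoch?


Iterations per epoch = dataset_size / batch_size
= 17152 / 128
= 134

134


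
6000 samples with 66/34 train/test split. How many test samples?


Train samples = 6000 * 66% = 3960
Test samples = 6000 - 3960
= 2040

2040


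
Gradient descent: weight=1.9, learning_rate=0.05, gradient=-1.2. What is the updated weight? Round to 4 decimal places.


w_new = w_old - lr * gradient
= 1.9 - 0.05 * -1.2
= 1.9 - (-0.06)
= 1.9600

1.9600


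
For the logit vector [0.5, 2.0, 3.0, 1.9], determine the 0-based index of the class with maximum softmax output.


Softmax is a monotonic transformation, so it preserves the argmax.
We need to find the index of the maximum logit.
Index 0: 0.5
Index 1: 2.0
Index 2: 3.0
Index 3: 1.9
Maximum logit = 3.0 at index 2

2


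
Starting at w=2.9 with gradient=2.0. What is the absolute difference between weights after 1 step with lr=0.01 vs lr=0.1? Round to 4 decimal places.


With lr=0.01: w_new = 2.9 - 0.01 * 2.0 = 2.88
With lr=0.1: w_new = 2.9 - 0.1 * 2.0 = 2.7
Absolute difference = |2.88 - 2.7|
= 0.1800

0.1800


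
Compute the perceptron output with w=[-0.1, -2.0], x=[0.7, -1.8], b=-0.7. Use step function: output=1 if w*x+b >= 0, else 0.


z = w . x + b
= -0.1*0.7 + -2.0*-1.8 + -0.7
= -0.07 + 3.6 + -0.7
= 3.53 + -0.7
= 2.83
Since z = 2.83 >= 0, output = 1

1


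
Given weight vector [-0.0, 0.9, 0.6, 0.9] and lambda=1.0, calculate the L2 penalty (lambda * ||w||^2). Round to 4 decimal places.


Squaring each weight:
(-0.0)^2 = 0.0
0.9^2 = 0.81
0.6^2 = 0.36
0.9^2 = 0.81
Sum of squares = 1.98
Penalty = 1.0 * 1.98 = 1.9800

1.9800


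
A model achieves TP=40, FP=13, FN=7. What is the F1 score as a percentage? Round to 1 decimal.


Precision = TP / (TP + FP) = 40 / 53 = 0.7547
Recall = TP / (TP + FN) = 40 / 47 = 0.8511
F1 = 2 * P * R / (P + R)
= 2 * 0.7547 * 0.8511 / (0.7547 + 0.8511)
= 1.2846 / 1.6058
= 0.8
As percentage: 80.0%

80.0


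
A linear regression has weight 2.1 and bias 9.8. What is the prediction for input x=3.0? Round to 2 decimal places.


y = 2.1 * 3.0 + (9.8)
= 6.3 + (9.8)
= 16.10

16.10


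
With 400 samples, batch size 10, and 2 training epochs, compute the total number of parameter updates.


Iterations per epoch = 400 / 10 = 40
Total updates = iterations_per_epoch * epochs
= 40 * 2
= 80

80


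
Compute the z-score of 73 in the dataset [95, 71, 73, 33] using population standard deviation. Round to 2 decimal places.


Mean = (95 + 71 + 73 + 33) / 4 = 68.0
Variance = sum((x_i - mean)^2) / n = 497.0
Std = sqrt(497.0) = 22.2935
Z = (x - mean) / std
= (73 - 68.0) / 22.2935
= 5.0 / 22.2935
= 0.22

0.22


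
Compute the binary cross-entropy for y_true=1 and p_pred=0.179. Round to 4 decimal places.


For y=1: Loss = -log(p)
= -log(0.179)
= -(-1.7204)
= 1.7204

1.7204


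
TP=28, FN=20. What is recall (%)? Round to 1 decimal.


Recall = TP / (TP + FN) * 100
= 28 / (28 + 20)
= 28 / 48
= 0.5833
= 58.3%

58.3


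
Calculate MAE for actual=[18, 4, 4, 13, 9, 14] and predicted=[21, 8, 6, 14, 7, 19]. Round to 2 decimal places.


Absolute errors: [3, 4, 2, 1, 2, 5]
Sum of absolute errors = 17
MAE = 17 / 6 = 2.83

2.83


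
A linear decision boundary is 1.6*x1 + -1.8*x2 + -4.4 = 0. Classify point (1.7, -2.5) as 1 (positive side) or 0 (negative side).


Compute 1.6 * 1.7 + -1.8 * -2.5 + -4.4
= 2.72 + 4.5 + -4.4
= 2.82
Since 2.82 >= 0, the point is on the positive side.

1


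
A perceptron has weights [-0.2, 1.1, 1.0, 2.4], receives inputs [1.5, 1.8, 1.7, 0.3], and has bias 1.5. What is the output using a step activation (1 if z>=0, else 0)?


z = w . x + b
= -0.2*1.5 + 1.1*1.8 + 1.0*1.7 + 2.4*0.3 + 1.5
= -0.3 + 1.98 + 1.7 + 0.72 + 1.5
= 4.1 + 1.5
= 5.6
Since z = 5.6 >= 0, output = 1

1


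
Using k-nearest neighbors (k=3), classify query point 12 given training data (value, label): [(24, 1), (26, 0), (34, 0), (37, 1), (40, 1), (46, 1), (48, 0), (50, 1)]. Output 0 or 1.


Distances from query 12:
Point 24 (class 1): distance = 12
Point 26 (class 0): distance = 14
Point 34 (class 0): distance = 22
K=3 nearest neighbors: classes = [1, 0, 0]
Votes for class 1: 1 / 3
Majority vote => class 0

0


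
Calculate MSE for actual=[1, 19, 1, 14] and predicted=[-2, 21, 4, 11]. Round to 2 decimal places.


Differences: [3, -2, -3, 3]
Squared errors: [9, 4, 9, 9]
Sum of squared errors = 31
MSE = 31 / 4 = 7.75

7.75


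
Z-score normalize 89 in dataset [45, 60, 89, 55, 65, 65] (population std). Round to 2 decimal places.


Mean = (45 + 60 + 89 + 55 + 65 + 65) / 6 = 63.1667
Variance = sum((x_i - mean)^2) / n = 180.1389
Std = sqrt(180.1389) = 13.4216
Z = (x - mean) / std
= (89 - 63.1667) / 13.4216
= 25.8333 / 13.4216
= 1.92

1.92


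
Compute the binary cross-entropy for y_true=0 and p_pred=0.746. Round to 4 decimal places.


For y=0: Loss = -log(1-p)
= -log(1 - 0.746)
= -log(0.254)
= -(-1.3704)
= 1.3704

1.3704


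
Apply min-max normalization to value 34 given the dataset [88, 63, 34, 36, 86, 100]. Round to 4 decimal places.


Min = 34, Max = 100
Range = 100 - 34 = 66
Scaled = (x - min) / (max - min)
= (34 - 34) / 66
= 0 / 66
= 0.0000

0.0000


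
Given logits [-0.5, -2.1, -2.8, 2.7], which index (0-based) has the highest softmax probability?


Softmax is a monotonic transformation, so it preserves the argmax.
We need to find the index of the maximum logit.
Index 0: -0.5
Index 1: -2.1
Index 2: -2.8
Index 3: 2.7
Maximum logit = 2.7 at index 3

3


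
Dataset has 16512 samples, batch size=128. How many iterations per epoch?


Iterations per epoch = dataset_size / batch_size
= 16512 / 128
= 129

129


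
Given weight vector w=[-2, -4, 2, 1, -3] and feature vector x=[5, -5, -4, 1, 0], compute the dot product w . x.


Element-wise products:
-2 * 5 = -10
-4 * -5 = 20
2 * -4 = -8
1 * 1 = 1
-3 * 0 = 0
Sum = -10 + 20 + -8 + 1 + 0
= 3

3


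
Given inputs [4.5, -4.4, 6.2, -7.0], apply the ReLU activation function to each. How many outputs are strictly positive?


ReLU(x) = max(0, x) for each element:
ReLU(4.5) = 4.5
ReLU(-4.4) = 0
ReLU(6.2) = 6.2
ReLU(-7.0) = 0
Active neurons (>0): 2

2


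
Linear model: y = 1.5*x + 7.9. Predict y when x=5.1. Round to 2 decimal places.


y = 1.5 * 5.1 + (7.9)
= 7.65 + (7.9)
= 15.55

15.55


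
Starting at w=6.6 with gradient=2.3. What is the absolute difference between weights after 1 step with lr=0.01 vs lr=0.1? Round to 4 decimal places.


With lr=0.01: w_new = 6.6 - 0.01 * 2.3 = 6.577
With lr=0.1: w_new = 6.6 - 0.1 * 2.3 = 6.37
Absolute difference = |6.577 - 6.37|
= 0.2070

0.2070


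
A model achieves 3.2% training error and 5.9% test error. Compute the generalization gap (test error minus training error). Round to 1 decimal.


Generalization gap = test_error - train_error
= 5.9 - 3.2
= 2.7%
A moderate gap.

2.7


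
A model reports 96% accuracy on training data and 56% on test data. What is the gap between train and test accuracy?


Gap = train_accuracy - test_accuracy
= 96 - 56
= 40%
This large gap strongly indicates overfitting.

40


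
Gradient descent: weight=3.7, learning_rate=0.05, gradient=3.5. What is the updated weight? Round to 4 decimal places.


w_new = w_old - lr * gradient
= 3.7 - 0.05 * 3.5
= 3.7 - (0.175)
= 3.5250

3.5250


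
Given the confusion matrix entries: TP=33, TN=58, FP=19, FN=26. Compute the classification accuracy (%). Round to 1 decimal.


Accuracy = (TP + TN) / (TP + TN + FP + FN) * 100
= (33 + 58) / (33 + 58 + 19 + 26)
= 91 / 136
= 0.6691
= 66.9%

66.9


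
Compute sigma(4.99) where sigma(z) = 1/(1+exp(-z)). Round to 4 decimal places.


sigmoid(z) = 1 / (1 + exp(-z))
exp(-(4.99)) = exp(-4.99) = 0.0068
1 + 0.0068 = 1.0068
1 / 1.0068 = 0.9932

0.9932
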